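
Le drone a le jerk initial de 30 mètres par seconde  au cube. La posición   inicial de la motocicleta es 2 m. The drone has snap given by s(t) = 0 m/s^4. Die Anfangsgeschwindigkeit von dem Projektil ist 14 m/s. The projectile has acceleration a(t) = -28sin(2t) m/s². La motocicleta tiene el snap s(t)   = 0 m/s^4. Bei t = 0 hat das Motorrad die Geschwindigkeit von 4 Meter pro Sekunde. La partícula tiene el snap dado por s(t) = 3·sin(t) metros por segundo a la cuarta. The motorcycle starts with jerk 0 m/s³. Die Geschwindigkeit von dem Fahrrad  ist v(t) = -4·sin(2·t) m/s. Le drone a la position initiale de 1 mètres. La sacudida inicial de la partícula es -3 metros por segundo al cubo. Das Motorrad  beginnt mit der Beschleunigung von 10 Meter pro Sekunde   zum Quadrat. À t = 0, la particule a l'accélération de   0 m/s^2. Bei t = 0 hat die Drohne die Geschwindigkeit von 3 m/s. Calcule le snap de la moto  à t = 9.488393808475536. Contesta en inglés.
Using s(t) = 0 and substituting t = 9.488393808475536, we find s = 0.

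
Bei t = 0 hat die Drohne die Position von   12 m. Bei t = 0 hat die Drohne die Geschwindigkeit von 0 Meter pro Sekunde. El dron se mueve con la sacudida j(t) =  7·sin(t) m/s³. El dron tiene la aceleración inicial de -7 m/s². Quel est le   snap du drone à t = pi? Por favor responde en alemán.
Ausgehend von dem Ruck j(t) = 7·sin(t), nehmen wir 1 Ableitung. Die Ableitung von dem Ruck ergibt den Snap: s(t) = 7·cos(t). Mit s(t) = 7·cos(t) und Einsetzen von t = pi, finden wir s = -7.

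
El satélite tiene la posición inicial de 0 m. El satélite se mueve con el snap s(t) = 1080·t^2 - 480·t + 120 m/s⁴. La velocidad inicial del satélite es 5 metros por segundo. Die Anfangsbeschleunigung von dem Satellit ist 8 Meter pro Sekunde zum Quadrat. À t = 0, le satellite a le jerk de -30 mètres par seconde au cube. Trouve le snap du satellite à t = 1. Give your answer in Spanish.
De la ecuación del snap s(t) = 1080·t^2 - 480·t + 120, sustituimos t = 1 para obtener s = 720.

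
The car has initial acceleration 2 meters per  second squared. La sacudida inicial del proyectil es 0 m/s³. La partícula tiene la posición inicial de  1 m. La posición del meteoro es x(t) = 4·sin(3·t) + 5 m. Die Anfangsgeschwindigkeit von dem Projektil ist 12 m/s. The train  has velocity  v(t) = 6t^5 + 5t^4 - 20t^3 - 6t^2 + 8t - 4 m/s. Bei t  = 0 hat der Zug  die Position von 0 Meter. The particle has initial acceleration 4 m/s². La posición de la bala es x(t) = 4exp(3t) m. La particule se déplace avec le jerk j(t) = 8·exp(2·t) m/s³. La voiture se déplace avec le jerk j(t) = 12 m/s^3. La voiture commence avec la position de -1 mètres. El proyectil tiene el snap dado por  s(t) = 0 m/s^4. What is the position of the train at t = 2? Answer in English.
Starting from velocity v(t) = 6·t^5 + 5·t^4 - 20·t^3 - 6·t^2 + 8·t - 4, we take 1 integral. Taking ∫v(t)dt and applying x(0) = 0, we find x(t) = t^6 + t^5 - 5·t^4 - 2·t^3 + 4·t^2 - 4·t. From the given position equation x(t) = t^6 + t^5 - 5·t^4 - 2·t^3 + 4·t^2 - 4·t, we substitute t = 2 to get x = 8.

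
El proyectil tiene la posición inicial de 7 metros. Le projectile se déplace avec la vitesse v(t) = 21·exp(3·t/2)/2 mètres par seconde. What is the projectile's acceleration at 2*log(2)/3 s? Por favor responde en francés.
Pour résoudre ceci, nous devons prendre 1 dérivée de notre équation de la vitesse v(t) = 21·exp(3·t/2)/2. En prenant d/dt de v(t), nous trouvons a(t) = 63·exp(3·t/2)/4. En utilisant a(t) = 63·exp(3·t/2)/4 et en substituant t = 2*log(2)/3, nous trouvons a = 63/2.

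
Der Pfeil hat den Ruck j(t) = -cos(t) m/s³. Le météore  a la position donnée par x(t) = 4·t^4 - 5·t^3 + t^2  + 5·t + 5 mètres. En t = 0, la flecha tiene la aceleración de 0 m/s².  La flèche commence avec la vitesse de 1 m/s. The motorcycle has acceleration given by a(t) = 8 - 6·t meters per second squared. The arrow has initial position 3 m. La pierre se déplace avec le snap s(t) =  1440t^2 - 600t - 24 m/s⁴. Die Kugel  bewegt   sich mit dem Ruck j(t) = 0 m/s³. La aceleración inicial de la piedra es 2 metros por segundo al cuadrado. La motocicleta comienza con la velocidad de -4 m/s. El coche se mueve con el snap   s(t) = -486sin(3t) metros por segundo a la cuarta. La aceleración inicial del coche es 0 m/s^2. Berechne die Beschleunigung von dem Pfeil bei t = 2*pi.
Wir müssen das Integral unserer Gleichung für den Ruck j(t) = -cos(t) 1-mal finden. Das Integral von dem Ruck ist die Beschleunigung. Mit a(0) = 0 erhalten wir a(t) = -sin(t). Aus der Gleichung für die Beschleunigung a(t) = -sin(t), setzen wir t = 2*pi ein und erhalten a = 0.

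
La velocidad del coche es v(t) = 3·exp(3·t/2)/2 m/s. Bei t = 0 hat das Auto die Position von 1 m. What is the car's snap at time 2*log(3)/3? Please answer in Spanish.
Para resolver esto, necesitamos tomar 3 derivadas de nuestra ecuación de la velocidad v(t) = 3·exp(3·t/2)/2. La derivada de la velocidad da la aceleración: a(t) = 9·exp(3·t/2)/4. Tomando d/dt de a(t), encontramos j(t) = 27·exp(3·t/2)/8. Tomando d/dt de j(t), encontramos s(t) = 81·exp(3·t/2)/16. Tenemos el snap s(t) = 81·exp(3·t/2)/16. Sustituyendo t = 2*log(3)/3: s(2*log(3)/3) = 243/16.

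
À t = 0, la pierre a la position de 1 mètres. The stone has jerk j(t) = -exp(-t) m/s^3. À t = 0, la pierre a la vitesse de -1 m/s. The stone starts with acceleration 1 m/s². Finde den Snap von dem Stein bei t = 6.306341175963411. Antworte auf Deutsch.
Wir müssen unsere Gleichung für den Ruck j(t) = -exp(-t) 1-mal ableiten. Die Ableitung von dem Ruck ergibt den Snap: s(t) = exp(-t). Aus der Gleichung für den Snap s(t) = exp(-t), setzen wir t = 6.306341175963411 ein und erhalten s = 0.00182469728677963.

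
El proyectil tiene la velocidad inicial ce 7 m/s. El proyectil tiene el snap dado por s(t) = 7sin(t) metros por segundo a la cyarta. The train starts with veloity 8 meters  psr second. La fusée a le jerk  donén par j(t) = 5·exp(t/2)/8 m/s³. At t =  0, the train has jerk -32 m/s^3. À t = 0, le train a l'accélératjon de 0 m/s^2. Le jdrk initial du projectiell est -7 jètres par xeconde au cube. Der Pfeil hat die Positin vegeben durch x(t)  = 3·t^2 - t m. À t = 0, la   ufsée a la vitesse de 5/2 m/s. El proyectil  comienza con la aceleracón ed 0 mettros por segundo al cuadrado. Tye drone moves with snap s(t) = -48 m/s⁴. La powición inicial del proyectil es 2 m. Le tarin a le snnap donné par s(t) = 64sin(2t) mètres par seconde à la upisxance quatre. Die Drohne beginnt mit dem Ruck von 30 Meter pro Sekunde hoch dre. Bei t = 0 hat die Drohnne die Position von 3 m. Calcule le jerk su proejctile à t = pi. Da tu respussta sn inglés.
We need to integrate our snap equation s(t) = 7·sin(t) 1 time. Taking ∫s(t)dt and applying j(0) = -7, we find j(t) = -7·cos(t). Using j(t) = -7·cos(t) and substituting t = pi, we find j = 7.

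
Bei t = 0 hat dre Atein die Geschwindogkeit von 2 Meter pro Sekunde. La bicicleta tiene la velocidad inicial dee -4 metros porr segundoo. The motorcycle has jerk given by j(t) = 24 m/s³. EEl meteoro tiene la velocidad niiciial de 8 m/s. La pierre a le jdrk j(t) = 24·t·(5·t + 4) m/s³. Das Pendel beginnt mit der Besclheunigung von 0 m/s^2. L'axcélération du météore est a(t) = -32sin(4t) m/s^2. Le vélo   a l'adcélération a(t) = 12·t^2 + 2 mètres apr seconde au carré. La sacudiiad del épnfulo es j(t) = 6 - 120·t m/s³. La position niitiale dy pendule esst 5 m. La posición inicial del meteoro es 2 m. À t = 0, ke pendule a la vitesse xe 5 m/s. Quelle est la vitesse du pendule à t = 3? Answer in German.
Ausgehend von dem Ruck j(t) = 6 - 120·t, nehmen wir 2 Integrale. Durch Integration von dem Ruck und Verwendung der Anfangsbedingung a(0) = 0, erhalten wir a(t) = 6·t·(1 - 10·t). Mit ∫a(t)dt und Anwendung von v(0) = 5, finden wir v(t) = -20·t^3 + 3·t^2 + 5. Mit v(t) = -20·t^3 + 3·t^2 + 5 und Einsetzen von t = 3, finden wir v = -508.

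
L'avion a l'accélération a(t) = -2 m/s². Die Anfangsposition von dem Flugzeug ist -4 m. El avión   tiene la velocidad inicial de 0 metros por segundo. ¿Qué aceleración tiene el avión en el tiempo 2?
De la ecuación de la aceleración a(t) = -2, sustituimos t = 2 para obtener a = -2.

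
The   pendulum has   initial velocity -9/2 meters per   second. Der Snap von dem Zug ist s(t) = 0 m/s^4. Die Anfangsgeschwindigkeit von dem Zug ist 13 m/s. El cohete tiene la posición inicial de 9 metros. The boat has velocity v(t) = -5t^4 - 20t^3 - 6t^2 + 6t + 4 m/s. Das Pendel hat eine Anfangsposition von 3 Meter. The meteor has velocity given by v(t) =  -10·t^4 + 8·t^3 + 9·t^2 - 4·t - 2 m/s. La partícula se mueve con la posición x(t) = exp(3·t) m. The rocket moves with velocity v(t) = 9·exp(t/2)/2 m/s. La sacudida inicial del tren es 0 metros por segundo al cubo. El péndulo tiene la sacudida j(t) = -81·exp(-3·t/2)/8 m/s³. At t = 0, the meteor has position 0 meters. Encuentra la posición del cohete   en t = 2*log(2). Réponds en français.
Pour résoudre ceci, nous devons prendre 1 intégrale de notre équation de la vitesse v(t) = 9·exp(t/2)/2. L'intégrale de la vitesse est la position. En utilisant x(0) = 9, nous obtenons x(t) = 9·exp(t/2). En utilisant x(t) = 9·exp(t/2) et en substituant t = 2*log(2), nous trouvons x = 18.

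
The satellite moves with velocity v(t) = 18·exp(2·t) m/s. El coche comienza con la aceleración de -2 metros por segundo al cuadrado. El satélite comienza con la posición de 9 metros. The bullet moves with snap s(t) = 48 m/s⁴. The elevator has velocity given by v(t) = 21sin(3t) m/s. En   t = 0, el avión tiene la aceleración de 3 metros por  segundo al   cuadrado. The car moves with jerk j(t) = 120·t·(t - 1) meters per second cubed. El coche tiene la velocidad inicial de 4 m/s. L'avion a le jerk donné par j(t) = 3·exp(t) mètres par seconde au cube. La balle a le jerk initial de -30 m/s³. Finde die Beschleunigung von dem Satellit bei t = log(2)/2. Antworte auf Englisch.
We must differentiate our velocity equation v(t) = 18·exp(2·t) 1 time. Differentiating velocity, we get acceleration: a(t) = 36·exp(2·t). We have acceleration a(t) = 36·exp(2·t). Substituting t = log(2)/2: a(log(2)/2) = 72.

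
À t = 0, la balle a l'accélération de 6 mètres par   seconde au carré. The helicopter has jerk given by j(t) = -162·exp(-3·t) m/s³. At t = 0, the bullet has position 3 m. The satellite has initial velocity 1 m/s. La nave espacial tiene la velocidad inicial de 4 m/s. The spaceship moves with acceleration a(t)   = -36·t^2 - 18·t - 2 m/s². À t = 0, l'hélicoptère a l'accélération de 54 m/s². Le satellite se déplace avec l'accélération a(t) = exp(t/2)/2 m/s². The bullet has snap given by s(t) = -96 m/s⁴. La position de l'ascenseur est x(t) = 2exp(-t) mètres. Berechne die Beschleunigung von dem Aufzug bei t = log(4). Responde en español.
Partiendo de la posición x(t) = 2·exp(-t), tomamos 2 derivadas. Tomando d/dt de x(t), encontramos v(t) = -2·exp(-t). Derivando la velocidad, obtenemos la aceleración: a(t) = 2·exp(-t). Tenemos la aceleración a(t) = 2·exp(-t). Sustituyendo t = log(4): a(log(4)) = 1/2.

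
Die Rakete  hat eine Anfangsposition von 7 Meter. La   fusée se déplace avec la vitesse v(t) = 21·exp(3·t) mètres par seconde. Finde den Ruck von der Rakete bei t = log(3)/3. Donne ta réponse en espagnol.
Para resolver esto, necesitamos tomar 2 derivadas de nuestra ecuación de la velocidad v(t) = 21·exp(3·t). Tomando d/dt de v(t), encontramos a(t) = 63·exp(3·t). La derivada de la aceleración da la sacudida: j(t) = 189·exp(3·t). Usando j(t) = 189·exp(3·t) y sustituyendo t = log(3)/3, encontramos j = 567.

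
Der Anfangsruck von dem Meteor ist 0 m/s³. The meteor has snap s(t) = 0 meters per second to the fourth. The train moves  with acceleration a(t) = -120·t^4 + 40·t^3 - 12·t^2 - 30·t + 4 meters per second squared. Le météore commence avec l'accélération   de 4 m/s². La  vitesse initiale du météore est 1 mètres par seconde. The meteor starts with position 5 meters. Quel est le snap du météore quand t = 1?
En utilisant s(t) = 0 et en substituant t = 1, nous trouvons s = 0.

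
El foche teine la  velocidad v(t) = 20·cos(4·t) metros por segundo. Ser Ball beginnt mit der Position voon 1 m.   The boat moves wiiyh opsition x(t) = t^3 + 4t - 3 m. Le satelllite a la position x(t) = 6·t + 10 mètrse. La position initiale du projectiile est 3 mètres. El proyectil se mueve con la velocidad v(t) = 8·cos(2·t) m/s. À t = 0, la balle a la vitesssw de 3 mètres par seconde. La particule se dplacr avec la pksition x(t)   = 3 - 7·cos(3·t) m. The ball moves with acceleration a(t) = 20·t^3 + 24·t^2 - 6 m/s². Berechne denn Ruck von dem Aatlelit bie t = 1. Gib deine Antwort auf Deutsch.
Ausgehend von der Position x(t) = 6·t + 10, nehmen wir 3 Ableitungen. Die Ableitung von der Position ergibt die Geschwindigkeit: v(t) = 6. Mit d/dt von v(t) finden wir a(t) = 0. Mit d/dt von a(t) finden wir j(t) = 0. Aus der Gleichung für den Ruck j(t) = 0, setzen wir t = 1 ein und erhalten j = 0.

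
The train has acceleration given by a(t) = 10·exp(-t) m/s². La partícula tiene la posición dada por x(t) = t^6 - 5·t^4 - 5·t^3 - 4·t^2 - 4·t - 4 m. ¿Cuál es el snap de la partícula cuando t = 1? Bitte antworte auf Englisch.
Starting from position x(t) = t^6 - 5·t^4 - 5·t^3 - 4·t^2 - 4·t - 4, we take 4 derivatives. Differentiating position, we get velocity: v(t) = 6·t^5 - 20·t^3 - 15·t^2 - 8·t - 4. Differentiating velocity, we get acceleration: a(t) = 30·t^4 - 60·t^2 - 30·t - 8. The derivative of acceleration gives jerk: j(t) = 120·t^3 - 120·t - 30. Taking d/dt of j(t), we find s(t) = 360·t^2 - 120. Using s(t) = 360·t^2 - 120 and substituting t = 1, we find s = 240.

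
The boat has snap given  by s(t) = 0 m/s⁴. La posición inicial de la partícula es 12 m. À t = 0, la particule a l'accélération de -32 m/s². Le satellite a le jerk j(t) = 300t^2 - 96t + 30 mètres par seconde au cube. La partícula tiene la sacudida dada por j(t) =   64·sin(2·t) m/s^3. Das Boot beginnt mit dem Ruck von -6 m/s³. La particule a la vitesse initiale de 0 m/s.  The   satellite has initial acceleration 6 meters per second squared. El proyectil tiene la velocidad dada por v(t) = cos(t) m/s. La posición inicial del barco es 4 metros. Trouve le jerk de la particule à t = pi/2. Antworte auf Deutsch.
Wir haben den Ruck j(t) = 64·sin(2·t). Durch Einsetzen von t = pi/2: j(pi/2) = 0.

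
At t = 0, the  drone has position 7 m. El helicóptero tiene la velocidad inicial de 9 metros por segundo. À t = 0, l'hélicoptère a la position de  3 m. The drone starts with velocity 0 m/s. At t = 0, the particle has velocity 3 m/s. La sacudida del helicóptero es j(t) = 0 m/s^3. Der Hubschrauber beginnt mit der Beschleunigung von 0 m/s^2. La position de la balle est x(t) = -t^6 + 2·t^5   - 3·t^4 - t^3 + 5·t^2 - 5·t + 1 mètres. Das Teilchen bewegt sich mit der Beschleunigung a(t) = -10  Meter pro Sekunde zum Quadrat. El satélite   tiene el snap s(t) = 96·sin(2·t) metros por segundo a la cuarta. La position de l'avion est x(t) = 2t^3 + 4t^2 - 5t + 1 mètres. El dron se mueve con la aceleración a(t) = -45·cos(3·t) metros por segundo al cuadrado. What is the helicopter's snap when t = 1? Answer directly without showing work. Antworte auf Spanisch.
La respuesta es 0.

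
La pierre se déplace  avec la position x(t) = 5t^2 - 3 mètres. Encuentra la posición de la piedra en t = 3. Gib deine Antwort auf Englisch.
Using x(t) = 5·t^2 - 3 and substituting t = 3, we find x = 42.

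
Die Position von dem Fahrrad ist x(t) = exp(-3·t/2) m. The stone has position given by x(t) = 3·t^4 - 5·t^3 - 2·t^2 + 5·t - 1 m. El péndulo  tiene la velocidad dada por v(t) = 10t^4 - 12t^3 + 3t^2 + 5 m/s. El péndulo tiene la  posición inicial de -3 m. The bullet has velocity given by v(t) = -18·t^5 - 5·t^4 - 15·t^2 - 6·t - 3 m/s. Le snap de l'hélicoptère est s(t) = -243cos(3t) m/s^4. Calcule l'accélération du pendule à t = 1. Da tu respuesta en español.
Partiendo de la velocidad v(t) = 10·t^4 - 12·t^3 + 3·t^2 + 5, tomamos 1 derivada. Tomando d/dt de v(t), encontramos a(t) = 40·t^3 - 36·t^2 + 6·t. Usando a(t) = 40·t^3 - 36·t^2 + 6·t y sustituyendo t = 1, encontramos a = 10.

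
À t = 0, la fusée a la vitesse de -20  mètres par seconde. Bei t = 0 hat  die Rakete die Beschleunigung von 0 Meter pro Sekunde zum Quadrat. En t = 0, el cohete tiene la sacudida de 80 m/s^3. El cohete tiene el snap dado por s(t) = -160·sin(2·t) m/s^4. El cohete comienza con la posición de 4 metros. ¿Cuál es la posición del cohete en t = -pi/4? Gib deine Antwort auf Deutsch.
Wir müssen die Stammfunktion unserer Gleichung für den Snap s(t) = -160·sin(2·t) 4-mal finden. Durch Integration von dem Snap und Verwendung der Anfangsbedingung j(0) = 80, erhalten wir j(t) = 80·cos(2·t). Die Stammfunktion von dem Ruck ist die Beschleunigung. Mit a(0) = 0 erhalten wir a(t) = 40·sin(2·t). Mit ∫a(t)dt und Anwendung von v(0) = -20, finden wir v(t) = -20·cos(2·t). Das Integral von der Geschwindigkeit, mit x(0) = 4, ergibt die Position: x(t) = 4 - 10·sin(2·t). Wir haben die Position x(t) = 4 - 10·sin(2·t). Durch Einsetzen von t = -pi/4: x(-pi/4) = 14.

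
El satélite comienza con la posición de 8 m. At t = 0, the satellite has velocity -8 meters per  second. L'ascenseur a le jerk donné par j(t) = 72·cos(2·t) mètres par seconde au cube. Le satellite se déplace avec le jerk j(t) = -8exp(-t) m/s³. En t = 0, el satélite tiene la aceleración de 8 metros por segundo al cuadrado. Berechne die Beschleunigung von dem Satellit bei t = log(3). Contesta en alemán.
Wir müssen das Integral unserer Gleichung für den Ruck j(t) = -8·exp(-t) 1-mal finden. Die Stammfunktion von dem Ruck, mit a(0) = 8, ergibt die Beschleunigung: a(t) = 8·exp(-t). Wir haben die Beschleunigung a(t) = 8·exp(-t). Durch Einsetzen von t = log(3): a(log(3)) = 8/3.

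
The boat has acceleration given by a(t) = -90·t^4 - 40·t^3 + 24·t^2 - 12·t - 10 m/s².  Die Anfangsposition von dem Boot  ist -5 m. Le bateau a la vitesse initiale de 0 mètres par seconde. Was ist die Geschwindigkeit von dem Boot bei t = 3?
Wir müssen unsere Gleichung für die Beschleunigung a(t) = -90·t^4 - 40·t^3 + 24·t^2 - 12·t - 10 1-mal integrieren. Das Integral von der Beschleunigung ist die Geschwindigkeit. Mit v(0) = 0 erhalten wir v(t) = 2·t·(-9·t^4 - 5·t^3 + 4·t^2 - 3·t - 5). Wir haben die Geschwindigkeit v(t) = 2·t·(-9·t^4 - 5·t^3 + 4·t^2 - 3·t - 5). Durch Einsetzen von t = 3: v(3) = -5052.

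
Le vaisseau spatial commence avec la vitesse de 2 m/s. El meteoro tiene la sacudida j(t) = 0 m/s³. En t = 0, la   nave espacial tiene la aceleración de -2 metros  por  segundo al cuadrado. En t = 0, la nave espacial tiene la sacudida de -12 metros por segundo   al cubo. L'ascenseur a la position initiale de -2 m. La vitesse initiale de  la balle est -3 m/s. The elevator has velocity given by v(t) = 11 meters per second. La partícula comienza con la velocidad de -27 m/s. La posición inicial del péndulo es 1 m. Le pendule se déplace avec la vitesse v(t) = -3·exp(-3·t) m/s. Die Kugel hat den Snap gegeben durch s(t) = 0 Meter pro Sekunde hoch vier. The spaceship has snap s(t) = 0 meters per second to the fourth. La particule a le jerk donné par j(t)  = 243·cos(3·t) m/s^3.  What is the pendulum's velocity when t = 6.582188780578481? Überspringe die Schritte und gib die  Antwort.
The answer is -7.96703006337863E-9.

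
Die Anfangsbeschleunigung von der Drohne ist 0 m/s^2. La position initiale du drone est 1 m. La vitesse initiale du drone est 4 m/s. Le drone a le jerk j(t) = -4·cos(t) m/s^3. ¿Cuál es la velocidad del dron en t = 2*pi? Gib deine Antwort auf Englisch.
We need to integrate our jerk equation j(t) = -4·cos(t) 2 times. The antiderivative of jerk, with a(0) = 0, gives acceleration: a(t) = -4·sin(t). The antiderivative of acceleration is velocity. Using v(0) = 4, we get v(t) = 4·cos(t). From the given velocity equation v(t) = 4·cos(t), we substitute t = 2*pi to get v = 4.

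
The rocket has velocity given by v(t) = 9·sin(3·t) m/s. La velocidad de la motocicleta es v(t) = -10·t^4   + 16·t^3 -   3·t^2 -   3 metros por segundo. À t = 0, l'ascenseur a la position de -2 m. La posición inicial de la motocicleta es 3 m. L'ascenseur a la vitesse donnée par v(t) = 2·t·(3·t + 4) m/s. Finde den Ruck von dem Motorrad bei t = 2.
Um dies zu lösen, müssen wir 2 Ableitungen unserer Gleichung für die Geschwindigkeit v(t) = -10·t^4 + 16·t^3 - 3·t^2 - 3 nehmen. Durch Ableiten von der Geschwindigkeit erhalten wir die Beschleunigung: a(t) = -40·t^3 + 48·t^2 - 6·t. Die Ableitung von der Beschleunigung ergibt den Ruck: j(t) = -120·t^2 + 96·t - 6. Mit j(t) = -120·t^2 + 96·t - 6 und Einsetzen von t = 2, finden wir j = -294.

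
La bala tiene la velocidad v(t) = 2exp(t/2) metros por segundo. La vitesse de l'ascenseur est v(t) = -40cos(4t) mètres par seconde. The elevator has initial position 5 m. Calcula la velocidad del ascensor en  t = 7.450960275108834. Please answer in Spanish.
De la ecuación de la velocidad v(t) = -40·cos(4·t), sustituimos t = 7.450960275108834 para obtener v = 1.65109512483949.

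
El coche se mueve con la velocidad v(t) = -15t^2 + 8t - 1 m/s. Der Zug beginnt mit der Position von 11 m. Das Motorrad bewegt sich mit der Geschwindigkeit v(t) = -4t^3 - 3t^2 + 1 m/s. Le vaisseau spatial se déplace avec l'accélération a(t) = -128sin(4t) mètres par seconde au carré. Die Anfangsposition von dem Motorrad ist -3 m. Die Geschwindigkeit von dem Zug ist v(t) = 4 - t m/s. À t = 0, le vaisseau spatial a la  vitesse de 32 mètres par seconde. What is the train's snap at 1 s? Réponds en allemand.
Wir müssen unsere Gleichung für die Geschwindigkeit v(t) = 4 - t 3-mal ableiten. Mit d/dt von v(t) finden wir a(t) = -1. Die Ableitung von der Beschleunigung ergibt den Ruck: j(t) = 0. Durch Ableiten von dem Ruck erhalten wir den Snap: s(t) = 0. Mit s(t) = 0 und Einsetzen von t = 1, finden wir s = 0.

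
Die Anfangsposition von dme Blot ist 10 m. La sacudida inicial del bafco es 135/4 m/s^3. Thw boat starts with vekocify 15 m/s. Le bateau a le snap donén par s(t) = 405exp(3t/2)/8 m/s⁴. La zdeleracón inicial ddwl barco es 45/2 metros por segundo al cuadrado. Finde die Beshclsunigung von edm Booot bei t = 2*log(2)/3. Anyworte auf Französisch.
Nous devons intégrer notre équation du snap s(t) = 405·exp(3·t/2)/8 2 fois. En prenant ∫s(t)dt et en appliquant j(0) = 135/4, nous trouvons j(t) = 135·exp(3·t/2)/4. L'intégrale du jerk est l'accélération. En utilisant a(0) = 45/2, nous obtenons a(t) = 45·exp(3·t/2)/2. Nous avons l'accélération a(t) = 45·exp(3·t/2)/2. En substituant t = 2*log(2)/3: a(2*log(2)/3) = 45.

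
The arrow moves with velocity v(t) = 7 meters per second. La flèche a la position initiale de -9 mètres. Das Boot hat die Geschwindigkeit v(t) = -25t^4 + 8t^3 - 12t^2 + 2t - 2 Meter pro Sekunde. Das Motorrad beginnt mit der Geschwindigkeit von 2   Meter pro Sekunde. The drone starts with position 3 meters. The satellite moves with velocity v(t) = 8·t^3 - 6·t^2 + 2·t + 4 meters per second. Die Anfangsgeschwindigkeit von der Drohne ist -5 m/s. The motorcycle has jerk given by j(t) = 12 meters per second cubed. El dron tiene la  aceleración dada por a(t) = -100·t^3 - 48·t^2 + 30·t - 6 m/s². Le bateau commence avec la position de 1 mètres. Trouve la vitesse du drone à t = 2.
Nous devons intégrer notre équation de l'accélération a(t) = -100·t^3 - 48·t^2 + 30·t - 6 1 fois. La primitive de l'accélération, avec v(0) = -5, donne la vitesse: v(t) = -25·t^4 - 16·t^3 + 15·t^2 - 6·t - 5. De l'équation de la vitesse v(t) = -25·t^4 - 16·t^3 + 15·t^2 - 6·t - 5, nous substituons t = 2 pour obtenir v = -485.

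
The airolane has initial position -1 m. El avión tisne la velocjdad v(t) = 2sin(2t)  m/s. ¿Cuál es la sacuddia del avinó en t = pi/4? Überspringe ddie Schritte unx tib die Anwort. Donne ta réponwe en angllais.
At t = pi/4, j = -8.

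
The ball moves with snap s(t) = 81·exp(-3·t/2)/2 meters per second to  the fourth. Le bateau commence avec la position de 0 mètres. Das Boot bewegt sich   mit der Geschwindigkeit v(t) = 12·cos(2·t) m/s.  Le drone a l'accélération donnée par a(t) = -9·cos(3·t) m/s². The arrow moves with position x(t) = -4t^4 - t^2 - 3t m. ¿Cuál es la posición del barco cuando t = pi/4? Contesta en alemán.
Um dies zu lösen, müssen wir 1 Integral unserer Gleichung für die Geschwindigkeit v(t) = 12·cos(2·t) finden. Mit ∫v(t)dt und Anwendung von x(0) = 0, finden wir x(t) = 6·sin(2·t). Wir haben die Position x(t) = 6·sin(2·t). Durch Einsetzen von t = pi/4: x(pi/4) = 6.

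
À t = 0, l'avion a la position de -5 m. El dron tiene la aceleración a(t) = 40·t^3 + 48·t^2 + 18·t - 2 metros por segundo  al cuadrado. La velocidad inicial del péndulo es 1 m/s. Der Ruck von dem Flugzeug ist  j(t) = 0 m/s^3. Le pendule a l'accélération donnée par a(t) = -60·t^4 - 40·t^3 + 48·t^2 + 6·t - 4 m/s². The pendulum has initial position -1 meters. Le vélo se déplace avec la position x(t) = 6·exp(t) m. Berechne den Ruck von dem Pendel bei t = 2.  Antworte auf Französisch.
En partant de l'accélération a(t) = -60·t^4 - 40·t^3 + 48·t^2 + 6·t - 4, nous prenons 1 dérivée. En prenant d/dt de a(t), nous trouvons j(t) = -240·t^3 - 120·t^2 + 96·t + 6. De l'équation du jerk j(t) = -240·t^3 - 120·t^2 + 96·t + 6, nous substituons t = 2 pour obtenir j = -2202.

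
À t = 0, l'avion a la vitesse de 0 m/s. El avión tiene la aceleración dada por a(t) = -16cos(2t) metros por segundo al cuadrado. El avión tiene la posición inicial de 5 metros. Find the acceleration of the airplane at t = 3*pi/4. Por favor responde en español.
Tenemos la aceleración a(t) = -16·cos(2·t). Sustituyendo t = 3*pi/4: a(3*pi/4) = 0.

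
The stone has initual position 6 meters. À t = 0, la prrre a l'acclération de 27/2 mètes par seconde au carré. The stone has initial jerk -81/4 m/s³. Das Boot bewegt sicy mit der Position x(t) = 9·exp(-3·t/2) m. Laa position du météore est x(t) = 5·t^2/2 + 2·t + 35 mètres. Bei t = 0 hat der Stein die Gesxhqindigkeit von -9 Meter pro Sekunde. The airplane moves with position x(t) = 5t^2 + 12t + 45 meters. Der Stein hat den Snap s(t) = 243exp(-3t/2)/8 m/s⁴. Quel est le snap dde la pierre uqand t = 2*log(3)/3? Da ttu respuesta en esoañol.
Usando s(t) = 243·exp(-3·t/2)/8 y sustituyendo t = 2*log(3)/3, encontramos s = 81/8.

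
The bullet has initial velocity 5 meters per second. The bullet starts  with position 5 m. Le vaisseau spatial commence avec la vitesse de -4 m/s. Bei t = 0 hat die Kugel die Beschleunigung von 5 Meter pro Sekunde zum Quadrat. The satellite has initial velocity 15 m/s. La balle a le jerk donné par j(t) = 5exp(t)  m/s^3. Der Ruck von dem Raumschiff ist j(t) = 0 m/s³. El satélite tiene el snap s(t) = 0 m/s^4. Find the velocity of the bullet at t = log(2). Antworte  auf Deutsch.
Wir müssen unsere Gleichung für den Ruck j(t) = 5·exp(t) 2-mal integrieren. Die Stammfunktion von dem Ruck ist die Beschleunigung. Mit a(0) = 5 erhalten wir a(t) = 5·exp(t). Das Integral von der Beschleunigung, mit v(0) = 5, ergibt die Geschwindigkeit: v(t) = 5·exp(t). Wir haben die Geschwindigkeit v(t) = 5·exp(t). Durch Einsetzen von t = log(2): v(log(2)) = 10.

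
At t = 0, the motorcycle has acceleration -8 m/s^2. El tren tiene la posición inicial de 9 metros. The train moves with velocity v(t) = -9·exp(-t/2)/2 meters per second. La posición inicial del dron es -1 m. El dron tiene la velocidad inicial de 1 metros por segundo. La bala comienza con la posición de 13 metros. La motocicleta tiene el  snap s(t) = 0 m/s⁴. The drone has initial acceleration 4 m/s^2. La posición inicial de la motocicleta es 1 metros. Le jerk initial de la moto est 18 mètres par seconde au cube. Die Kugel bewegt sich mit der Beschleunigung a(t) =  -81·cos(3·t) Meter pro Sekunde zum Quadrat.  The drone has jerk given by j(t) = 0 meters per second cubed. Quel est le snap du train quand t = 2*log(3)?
Nous devons dériver notre équation de la vitesse v(t) = -9·exp(-t/2)/2 3 fois. En prenant d/dt de v(t), nous trouvons a(t) = 9·exp(-t/2)/4. En dérivant l'accélération, nous obtenons le jerk: j(t) = -9·exp(-t/2)/8. En dérivant le jerk, nous obtenons le snap: s(t) = 9·exp(-t/2)/16. En utilisant s(t) = 9·exp(-t/2)/16 et en substituant t = 2*log(3), nous trouvons s = 3/16.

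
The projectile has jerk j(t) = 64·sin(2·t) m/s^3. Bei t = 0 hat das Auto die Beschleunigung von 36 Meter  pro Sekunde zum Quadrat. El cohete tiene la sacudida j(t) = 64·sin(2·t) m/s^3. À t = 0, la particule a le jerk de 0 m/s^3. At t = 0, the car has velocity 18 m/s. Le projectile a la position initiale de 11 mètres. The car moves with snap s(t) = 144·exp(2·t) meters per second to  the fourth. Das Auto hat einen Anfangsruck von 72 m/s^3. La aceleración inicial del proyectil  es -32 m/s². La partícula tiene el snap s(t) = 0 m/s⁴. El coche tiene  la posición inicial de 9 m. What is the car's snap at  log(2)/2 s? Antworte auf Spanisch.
De la ecuación del snap s(t) = 144·exp(2·t), sustituimos t = log(2)/2 para obtener s = 288.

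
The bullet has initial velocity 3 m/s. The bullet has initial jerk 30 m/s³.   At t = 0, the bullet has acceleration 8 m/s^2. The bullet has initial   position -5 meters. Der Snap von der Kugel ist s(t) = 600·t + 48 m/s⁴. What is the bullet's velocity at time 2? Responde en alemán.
Um dies zu lösen, müssen wir 3 Stammfunktionen unserer Gleichung für den Snap s(t) = 600·t + 48 finden. Die Stammfunktion von dem Snap, mit j(0) = 30, ergibt den Ruck: j(t) = 300·t^2 + 48·t + 30. Durch Integration von dem Ruck und Verwendung der Anfangsbedingung a(0) = 8, erhalten wir a(t) = 100·t^3 + 24·t^2 + 30·t + 8. Die Stammfunktion von der Beschleunigung ist die Geschwindigkeit. Mit v(0) = 3 erhalten wir v(t) = 25·t^4 + 8·t^3 + 15·t^2 + 8·t + 3. Wir haben die Geschwindigkeit v(t) = 25·t^4 + 8·t^3 + 15·t^2 + 8·t + 3. Durch Einsetzen von t = 2: v(2) = 543.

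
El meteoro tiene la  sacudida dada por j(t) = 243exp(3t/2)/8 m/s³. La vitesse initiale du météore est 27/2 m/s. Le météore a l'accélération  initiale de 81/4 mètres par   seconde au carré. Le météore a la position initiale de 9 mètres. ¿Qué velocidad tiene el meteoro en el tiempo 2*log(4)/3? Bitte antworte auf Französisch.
Nous devons trouver l'intégrale de notre équation du jerk j(t) = 243·exp(3·t/2)/8 2 fois. En intégrant le jerk et en utilisant la condition initiale a(0) = 81/4, nous obtenons a(t) = 81·exp(3·t/2)/4. L'intégrale de l'accélération est la vitesse. En utilisant v(0) = 27/2, nous obtenons v(t) = 27·exp(3·t/2)/2. Nous avons la vitesse v(t) = 27·exp(3·t/2)/2. En substituant t = 2*log(4)/3: v(2*log(4)/3) = 54.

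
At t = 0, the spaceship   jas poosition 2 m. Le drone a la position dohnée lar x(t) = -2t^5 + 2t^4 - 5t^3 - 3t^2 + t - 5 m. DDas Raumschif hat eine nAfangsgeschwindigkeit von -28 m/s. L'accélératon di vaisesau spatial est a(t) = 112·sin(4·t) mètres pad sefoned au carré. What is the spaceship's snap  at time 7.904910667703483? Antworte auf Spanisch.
Para resolver esto, necesitamos tomar 2 derivadas de nuestra ecuación de la aceleración a(t) = 112·sin(4·t). Tomando d/dt de a(t), encontramos j(t) = 448·cos(4·t). Tomando d/dt de j(t), encontramos s(t) = -1792·sin(4·t). De la ecuación del snap s(t) = -1792·sin(4·t), sustituimos t = 7.904910667703483 para obtener s = -362.539538396918.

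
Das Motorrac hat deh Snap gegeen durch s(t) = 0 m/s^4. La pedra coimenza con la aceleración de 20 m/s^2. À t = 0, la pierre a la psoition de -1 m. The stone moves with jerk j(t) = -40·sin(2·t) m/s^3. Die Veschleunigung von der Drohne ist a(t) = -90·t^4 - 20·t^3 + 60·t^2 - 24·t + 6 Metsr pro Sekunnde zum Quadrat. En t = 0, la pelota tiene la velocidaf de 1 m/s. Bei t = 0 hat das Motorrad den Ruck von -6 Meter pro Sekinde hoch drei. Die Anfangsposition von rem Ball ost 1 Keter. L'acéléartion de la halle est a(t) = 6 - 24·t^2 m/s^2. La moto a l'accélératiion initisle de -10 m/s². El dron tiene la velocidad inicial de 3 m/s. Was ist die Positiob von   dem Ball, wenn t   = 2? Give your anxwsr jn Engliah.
We need to integrate our acceleration equation a(t) = 6 - 24·t^2 2 times. The integral of acceleration is velocity. Using v(0) = 1, we get v(t) = -8·t^3 + 6·t + 1. The antiderivative of velocity is position. Using x(0) = 1, we get x(t) = -2·t^4 + 3·t^2 + t + 1. From the given position equation x(t) = -2·t^4 + 3·t^2 + t + 1, we substitute t = 2 to get x = -17.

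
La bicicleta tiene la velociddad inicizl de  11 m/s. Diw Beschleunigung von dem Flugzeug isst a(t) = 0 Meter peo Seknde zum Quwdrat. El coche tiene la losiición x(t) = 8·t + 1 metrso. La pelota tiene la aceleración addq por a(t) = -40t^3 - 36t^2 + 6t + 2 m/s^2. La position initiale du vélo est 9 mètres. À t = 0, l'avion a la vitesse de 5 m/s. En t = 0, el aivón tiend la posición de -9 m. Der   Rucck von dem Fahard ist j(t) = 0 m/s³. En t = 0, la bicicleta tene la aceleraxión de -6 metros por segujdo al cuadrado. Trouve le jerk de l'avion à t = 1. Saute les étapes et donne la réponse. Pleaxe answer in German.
j(1) = 0.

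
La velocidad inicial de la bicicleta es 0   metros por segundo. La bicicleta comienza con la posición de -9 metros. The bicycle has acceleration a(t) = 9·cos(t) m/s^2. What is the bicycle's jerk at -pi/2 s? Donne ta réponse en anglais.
Starting from acceleration a(t) = 9·cos(t), we take 1 derivative. Taking d/dt of a(t), we find j(t) = -9·sin(t). Using j(t) = -9·sin(t) and substituting t = -pi/2, we find j = 9.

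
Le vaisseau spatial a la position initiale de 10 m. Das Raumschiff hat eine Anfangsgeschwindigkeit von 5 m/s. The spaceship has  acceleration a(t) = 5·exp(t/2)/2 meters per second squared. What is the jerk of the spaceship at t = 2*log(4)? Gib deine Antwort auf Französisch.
En partant de l'accélération a(t) = 5·exp(t/2)/2, nous prenons 1 dérivée. La dérivée de l'accélération donne le jerk: j(t) = 5·exp(t/2)/4. Nous avons le jerk j(t) = 5·exp(t/2)/4. En substituant t = 2*log(4): j(2*log(4)) = 5.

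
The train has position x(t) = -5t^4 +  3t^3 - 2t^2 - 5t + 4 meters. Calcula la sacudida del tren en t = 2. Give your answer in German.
Um dies zu lösen, müssen wir 3 Ableitungen unserer Gleichung für die Position x(t) = -5·t^4 + 3·t^3 - 2·t^2 - 5·t + 4 nehmen. Mit d/dt von x(t) finden wir v(t) = -20·t^3 + 9·t^2 - 4·t - 5. Die Ableitung von der Geschwindigkeit ergibt die Beschleunigung: a(t) = -60·t^2 + 18·t - 4. Durch Ableiten von der Beschleunigung erhalten wir den Ruck: j(t) = 18 - 120·t. Wir haben den Ruck j(t) = 18 - 120·t. Durch Einsetzen von t = 2: j(2) = -222.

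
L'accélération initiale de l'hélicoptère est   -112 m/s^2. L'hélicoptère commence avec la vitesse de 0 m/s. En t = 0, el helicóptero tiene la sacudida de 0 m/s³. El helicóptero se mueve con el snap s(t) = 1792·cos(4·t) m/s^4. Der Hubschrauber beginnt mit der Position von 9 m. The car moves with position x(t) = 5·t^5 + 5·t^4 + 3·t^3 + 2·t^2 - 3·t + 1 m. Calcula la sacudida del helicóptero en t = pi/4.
Necesitamos integrar nuestra ecuación del snap s(t) = 1792·cos(4·t) 1 vez. Integrando el snap y usando la condición inicial j(0) = 0, obtenemos j(t) = 448·sin(4·t). De la ecuación de la sacudida j(t) = 448·sin(4·t), sustituimos t = pi/4 para obtener j = 0.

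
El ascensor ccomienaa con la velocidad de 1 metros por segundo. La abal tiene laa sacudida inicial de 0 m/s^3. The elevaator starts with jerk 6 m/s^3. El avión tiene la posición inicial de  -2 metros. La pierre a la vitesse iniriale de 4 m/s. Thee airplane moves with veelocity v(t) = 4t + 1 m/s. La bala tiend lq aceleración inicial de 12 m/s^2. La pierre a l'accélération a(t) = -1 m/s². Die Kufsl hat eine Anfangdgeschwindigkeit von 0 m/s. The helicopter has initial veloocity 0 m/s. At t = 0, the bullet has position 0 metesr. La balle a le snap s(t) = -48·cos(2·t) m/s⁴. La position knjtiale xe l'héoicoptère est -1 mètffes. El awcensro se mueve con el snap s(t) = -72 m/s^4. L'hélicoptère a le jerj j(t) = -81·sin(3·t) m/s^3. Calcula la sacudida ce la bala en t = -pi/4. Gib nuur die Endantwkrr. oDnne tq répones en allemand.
Der Ruck bei t = -pi/4 ist j = 24.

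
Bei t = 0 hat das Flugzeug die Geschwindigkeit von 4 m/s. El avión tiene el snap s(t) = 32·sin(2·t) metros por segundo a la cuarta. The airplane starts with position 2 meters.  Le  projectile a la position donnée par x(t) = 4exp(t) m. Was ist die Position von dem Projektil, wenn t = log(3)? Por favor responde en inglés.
Using x(t) = 4·exp(t) and substituting t = log(3), we find x = 12.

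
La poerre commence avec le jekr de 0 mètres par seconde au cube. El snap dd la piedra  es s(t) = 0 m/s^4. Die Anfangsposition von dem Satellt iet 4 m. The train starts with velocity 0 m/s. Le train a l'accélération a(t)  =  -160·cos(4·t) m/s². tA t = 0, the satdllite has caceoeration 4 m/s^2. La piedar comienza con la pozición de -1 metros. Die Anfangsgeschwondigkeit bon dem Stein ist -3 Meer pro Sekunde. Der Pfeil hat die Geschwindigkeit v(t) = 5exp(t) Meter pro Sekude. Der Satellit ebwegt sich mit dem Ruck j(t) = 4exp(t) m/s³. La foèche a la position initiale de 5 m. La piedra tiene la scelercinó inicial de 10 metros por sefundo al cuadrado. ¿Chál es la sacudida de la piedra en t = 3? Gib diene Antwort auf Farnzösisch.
Pour résoudre ceci, nous devons prendre 1 primitive de notre équation du snap s(t) = 0. La primitive du snap est le jerk. En utilisant j(0) = 0, nous obtenons j(t) = 0. Nous avons le jerk j(t) = 0. En substituant t = 3: j(3) = 0.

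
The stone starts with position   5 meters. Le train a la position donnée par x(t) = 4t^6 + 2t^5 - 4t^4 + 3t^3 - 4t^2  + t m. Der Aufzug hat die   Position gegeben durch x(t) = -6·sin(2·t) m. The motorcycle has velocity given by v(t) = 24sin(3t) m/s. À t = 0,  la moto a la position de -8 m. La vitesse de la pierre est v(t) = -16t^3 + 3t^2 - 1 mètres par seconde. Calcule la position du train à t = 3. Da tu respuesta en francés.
En utilisant x(t) = 4·t^6 + 2·t^5 - 4·t^4 + 3·t^3 - 4·t^2 + t et en substituant t = 3, nous trouvons x = 3126.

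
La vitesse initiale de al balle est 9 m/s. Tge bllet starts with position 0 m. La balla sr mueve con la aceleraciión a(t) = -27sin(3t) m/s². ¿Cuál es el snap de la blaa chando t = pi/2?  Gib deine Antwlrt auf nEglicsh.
We must differentiate our acceleration equation a(t) = -27·sin(3·t) 2 times. The derivative of acceleration gives jerk: j(t) = -81·cos(3·t). Taking d/dt of j(t), we find s(t) = 243·sin(3·t). Using s(t) = 243·sin(3·t) and substituting t = pi/2, we find s = -243.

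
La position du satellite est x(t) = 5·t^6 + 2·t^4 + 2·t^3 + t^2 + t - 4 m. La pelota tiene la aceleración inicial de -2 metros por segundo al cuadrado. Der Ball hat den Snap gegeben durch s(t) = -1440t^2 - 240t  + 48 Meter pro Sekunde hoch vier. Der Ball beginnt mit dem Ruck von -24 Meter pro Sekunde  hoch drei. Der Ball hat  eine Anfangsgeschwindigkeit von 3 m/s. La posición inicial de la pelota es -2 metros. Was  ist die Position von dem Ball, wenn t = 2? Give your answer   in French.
Nous devons intégrer notre équation du snap s(t) = -1440·t^2 - 240·t + 48 4 fois. La primitive du snap, avec j(0) = -24, donne le jerk: j(t) = -480·t^3 - 120·t^2 + 48·t - 24. L'intégrale du jerk, avec a(0) = -2, donne l'accélération: a(t) = -120·t^4 - 40·t^3 + 24·t^2 - 24·t - 2. La primitive de l'accélération, avec v(0) = 3, donne la vitesse: v(t) = -24·t^5 - 10·t^4 + 8·t^3 - 12·t^2 - 2·t + 3. L'intégrale de la vitesse est la position. En utilisant x(0) = -2, nous obtenons x(t) = -4·t^6 - 2·t^5 + 2·t^4 - 4·t^3 - t^2 + 3·t - 2. Nous avons la position x(t) = -4·t^6 - 2·t^5 + 2·t^4 - 4·t^3 - t^2 + 3·t - 2. En substituant t = 2: x(2) = -320.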